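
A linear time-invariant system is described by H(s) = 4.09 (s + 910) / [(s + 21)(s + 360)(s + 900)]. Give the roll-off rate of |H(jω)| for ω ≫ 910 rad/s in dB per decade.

With 1 zero and 3 poles, the high-frequency asymptotic slope is 20 × (1 − 3) = -40 dB/decade.

-40 dB/decade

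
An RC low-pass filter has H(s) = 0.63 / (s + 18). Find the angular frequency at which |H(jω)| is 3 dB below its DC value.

For a single-pole low-pass, the −3 dB point is at the pole: ω = 18 rad s⁻¹.

18 rad s⁻¹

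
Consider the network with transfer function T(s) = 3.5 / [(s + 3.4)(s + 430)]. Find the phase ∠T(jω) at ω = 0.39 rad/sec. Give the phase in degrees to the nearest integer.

-7°

∠(j0.39 + 3.4) = arctan(0.39/3.4) = 6.54°
∠(j0.39 + 430) = arctan(0.39/430) = 0.05°
∠T(j0.39) = − (6.54° + 0.05°) = -6.60°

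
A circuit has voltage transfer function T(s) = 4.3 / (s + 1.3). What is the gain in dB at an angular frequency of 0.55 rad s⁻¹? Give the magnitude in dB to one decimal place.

9.7 dB

|j0.55 + 1.3| = √(0.55² + 1.3²) = 1.412
|T(j0.55)| = 4.3 / 1.412 = 3.0463
20 log₁₀(3.0463) = 9.68 dB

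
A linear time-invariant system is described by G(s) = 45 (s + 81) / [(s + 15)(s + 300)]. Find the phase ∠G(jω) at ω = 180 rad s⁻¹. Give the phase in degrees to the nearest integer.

∠(j180 + 81) = arctan(180/81) = 65.77°
∠(j180 + 15) = arctan(180/15) = 85.24°
∠(j180 + 300) = arctan(180/300) = 30.96°
∠G(j180) = 65.77° − (85.24° + 30.96°) = -50.43°

-50°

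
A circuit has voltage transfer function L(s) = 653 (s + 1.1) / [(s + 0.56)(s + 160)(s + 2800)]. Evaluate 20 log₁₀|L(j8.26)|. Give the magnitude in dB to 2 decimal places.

|j8.26 + 1.1| = √(8.26² + 1.1²) = 8.333
|j8.26 + 0.56| = √(8.26² + 0.56²) = 8.279
|j8.26 + 160| = √(8.26² + 160²) = 160.2
|j8.26 + 2800| = √(8.26² + 2800²) = 2800
|L(j8.26)| = 653 × 8.333 / (8.279 × 160.2 × 2800) = 0.0014651
20 log₁₀(0.0014651) = -56.682 dB

-56.68 dB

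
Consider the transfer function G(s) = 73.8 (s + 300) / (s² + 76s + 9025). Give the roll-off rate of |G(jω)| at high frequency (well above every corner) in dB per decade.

-20 dB/decade

With 1 zero and 2 poles, the high-frequency asymptotic slope is 20 × (1 − 2) = -20 dB/decade.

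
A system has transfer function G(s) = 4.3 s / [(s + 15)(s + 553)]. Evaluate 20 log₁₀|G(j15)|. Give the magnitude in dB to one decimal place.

|j15| = 15
|j15 + 15| = √(15² + 15²) = 21.21
|j15 + 553| = √(15² + 553²) = 553.2
|G(j15)| = 4.3 × 15 / (21.21 × 553.2) = 0.0054963
20 log₁₀(0.0054963) = -45.20 dB

-45.2 dB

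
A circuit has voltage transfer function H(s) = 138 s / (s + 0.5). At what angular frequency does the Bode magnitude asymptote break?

0.5 rad/s

The single real pole at s = −0.5 gives a corner at ω = 0.5 rad/s.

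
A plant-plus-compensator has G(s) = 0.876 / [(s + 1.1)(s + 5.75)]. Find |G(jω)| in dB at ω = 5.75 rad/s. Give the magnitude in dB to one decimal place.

|j5.75 + 1.1| = √(5.75² + 1.1²) = 5.854
|j5.75 + 5.75| = √(5.75² + 5.75²) = 8.132
|G(j5.75)| = 0.876 / (5.854 × 8.132) = 0.018401
20 log₁₀(0.018401) = -34.70 dB

-34.7 dB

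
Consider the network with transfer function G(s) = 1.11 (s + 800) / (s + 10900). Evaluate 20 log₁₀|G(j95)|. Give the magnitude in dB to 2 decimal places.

-21.72 dB

|j95 + 800| = √(95² + 800²) = 805.6
|j95 + 10900| = √(95² + 10900²) = 1.09e+04
|G(j95)| = 1.11 × 805.6 / 1.09e+04 = 0.082037
20 log₁₀(0.082037) = -21.720 dB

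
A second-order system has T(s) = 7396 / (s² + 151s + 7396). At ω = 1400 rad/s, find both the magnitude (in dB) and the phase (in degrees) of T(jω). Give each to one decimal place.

|T| = -48.5 dB, ∠T = -173.8°

|(j1400)² + 151(j1400) + 7396| = |-1.9526e+06 + j2.114e+05| = 1.964e+06
|T(j1400)| = 7396 / 1.964e+06 = 0.0037658
20 log₁₀(0.0037658) = -48.48 dB
∠[(j1400)² + 151(j1400) + 7396] = ∠[-1.9526e+06 + j2.114e+05] = 173.82°
∠T(j1400) = −173.82° = -173.82°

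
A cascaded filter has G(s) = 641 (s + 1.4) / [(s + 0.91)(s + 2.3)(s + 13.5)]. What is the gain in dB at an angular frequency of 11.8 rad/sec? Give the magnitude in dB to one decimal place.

|j11.8 + 1.4| = √(11.8² + 1.4²) = 11.88
|j11.8 + 0.91| = √(11.8² + 0.91²) = 11.84
|j11.8 + 2.3| = √(11.8² + 2.3²) = 12.02
|j11.8 + 13.5| = √(11.8² + 13.5²) = 17.93
|G(j11.8)| = 641 × 11.88 / (11.84 × 12.02 × 17.93) = 2.9857
20 log₁₀(2.9857) = 9.50 dB

9.5 dB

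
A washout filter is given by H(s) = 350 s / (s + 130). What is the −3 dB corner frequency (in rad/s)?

130 rad/s

For a single-pole high-pass, the −3 dB point is at the pole: ω = 130 rad/s.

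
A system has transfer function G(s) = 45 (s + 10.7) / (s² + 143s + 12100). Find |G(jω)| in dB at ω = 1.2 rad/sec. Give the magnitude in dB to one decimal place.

|j1.2 + 10.7| = √(1.2² + 10.7²) = 10.77
|(j1.2)² + 143(j1.2) + 12100| = |12099 + j171.6| = 1.21e+04
|G(j1.2)| = 45 × 10.77 / 1.21e+04 = 0.040044
20 log₁₀(0.040044) = -27.95 dB

-27.9 dB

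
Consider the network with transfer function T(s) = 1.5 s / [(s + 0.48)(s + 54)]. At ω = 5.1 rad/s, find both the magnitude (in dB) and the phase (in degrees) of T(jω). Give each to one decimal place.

|j5.1| = 5.1
|j5.1 + 0.48| = √(5.1² + 0.48²) = 5.123
|j5.1 + 54| = √(5.1² + 54²) = 54.24
|T(j5.1)| = 1.5 × 5.1 / (5.123 × 54.24) = 0.027533
20 log₁₀(0.027533) = -31.20 dB
∠(j5.1) = 90.00°
∠(j5.1 + 0.48) = arctan(5.1/0.48) = 84.62°
∠(j5.1 + 54) = arctan(5.1/54) = 5.40°
∠T(j5.1) = 90.00° − (84.62° + 5.40°) = -0.02°

|T| = -31.2 dB, ∠T = -0.0 deg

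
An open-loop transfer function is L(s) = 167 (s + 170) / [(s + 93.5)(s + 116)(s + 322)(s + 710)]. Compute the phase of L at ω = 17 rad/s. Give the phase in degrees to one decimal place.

∠(j17 + 170) = arctan(17/170) = 5.71°
∠(j17 + 93.5) = arctan(17/93.5) = 10.30°
∠(j17 + 116) = arctan(17/116) = 8.34°
∠(j17 + 322) = arctan(17/322) = 3.02°
∠(j17 + 710) = arctan(17/710) = 1.37°
∠L(j17) = 5.71° − (10.30° + 8.34° + 3.02° + 1.37°) = -17.33°

-17.3°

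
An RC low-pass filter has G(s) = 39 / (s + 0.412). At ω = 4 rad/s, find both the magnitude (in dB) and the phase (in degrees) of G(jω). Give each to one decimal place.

|j4 + 0.412| = √(4² + 0.412²) = 4.021
|G(j4)| = 39 / 4.021 = 9.6987
20 log₁₀(9.6987) = 19.73 dB
∠(j4 + 0.412) = arctan(4/0.412) = 84.12°
∠G(j4) = −84.12° = -84.12°

|G| = 19.7 dB, ∠G = -84.1°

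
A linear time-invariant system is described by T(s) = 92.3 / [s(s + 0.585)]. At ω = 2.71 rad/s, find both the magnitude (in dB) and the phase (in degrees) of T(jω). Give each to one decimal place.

|T| = 21.8 dB, ∠T = -167.8°

|j2.71 + 0.585| = √(2.71² + 0.585²) = 2.772
|j2.71| = 2.71
|T(j2.71)| = 92.3 / (2.772 × 2.71) = 12.285
20 log₁₀(12.285) = 21.79 dB
∠(j2.71 + 0.585) = arctan(2.71/0.585) = 77.82°
∠(j2.71) = 90.00°
∠T(j2.71) = − (77.82° + 90.00°) = -167.82°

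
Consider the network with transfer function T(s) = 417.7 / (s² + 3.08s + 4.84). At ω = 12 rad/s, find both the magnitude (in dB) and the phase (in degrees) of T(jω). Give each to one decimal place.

|(j12)² + 3.08(j12) + 4.84| = |-139.16 + j36.96| = 144
|T(j12)| = 417.7 / 144 = 2.901
20 log₁₀(2.901) = 9.25 dB
∠[(j12)² + 3.08(j12) + 4.84] = ∠[-139.16 + j36.96] = 165.13°
∠T(j12) = −165.13° = -165.13°

|T| = 9.3 dB, ∠T = -165.1°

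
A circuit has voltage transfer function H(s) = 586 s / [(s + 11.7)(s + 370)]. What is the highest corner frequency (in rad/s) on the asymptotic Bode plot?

Break frequencies occur at each pole and zero magnitude: 11.7 rad/s, 370 rad/s.
The highest is 370 rad/s.

370 rad/s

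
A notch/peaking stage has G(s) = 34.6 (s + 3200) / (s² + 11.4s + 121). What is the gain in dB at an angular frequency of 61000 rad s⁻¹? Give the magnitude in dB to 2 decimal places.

-64.91 dB

|j61000 + 3200| = √(61000² + 3200²) = 6.108e+04
|(j61000)² + 11.4(j61000) + 121| = |-3.721e+09 + j6.954e+05| = 3.721e+09
|G(j61000)| = 34.6 × 6.108e+04 / 3.721e+09 = 0.00056799
20 log₁₀(0.00056799) = -64.913 dB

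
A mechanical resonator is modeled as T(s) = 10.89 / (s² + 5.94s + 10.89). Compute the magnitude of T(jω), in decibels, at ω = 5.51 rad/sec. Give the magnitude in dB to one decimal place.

|(j5.51)² + 5.94(j5.51) + 10.89| = |-19.47 + j32.729| = 38.08
|T(j5.51)| = 10.89 / 38.08 = 0.28596
20 log₁₀(0.28596) = -10.87 dB

-10.9 dB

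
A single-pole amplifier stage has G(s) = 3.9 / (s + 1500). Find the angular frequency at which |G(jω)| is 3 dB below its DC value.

1500 rad/sec

For a single-pole low-pass, the −3 dB point is at the pole: ω = 1500 rad/sec.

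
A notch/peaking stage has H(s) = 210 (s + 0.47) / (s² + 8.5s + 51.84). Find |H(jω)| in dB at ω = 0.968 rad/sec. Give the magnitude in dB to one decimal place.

|j0.968 + 0.47| = √(0.968² + 0.47²) = 1.076
|(j0.968)² + 8.5(j0.968) + 51.84| = |50.903 + j8.228| = 51.56
|H(j0.968)| = 210 × 1.076 / 51.56 = 4.3824
20 log₁₀(4.3824) = 12.83 dB

12.8 dB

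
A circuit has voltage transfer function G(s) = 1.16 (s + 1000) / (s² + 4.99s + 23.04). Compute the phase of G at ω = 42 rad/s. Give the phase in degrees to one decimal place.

-170.7°

∠(j42 + 1000) = arctan(42/1000) = 2.41°
∠[(j42)² + 4.99(j42) + 23.04] = ∠[-1741 + j209.58] = 173.14°
∠G(j42) = 2.41° − 173.14° = -170.73°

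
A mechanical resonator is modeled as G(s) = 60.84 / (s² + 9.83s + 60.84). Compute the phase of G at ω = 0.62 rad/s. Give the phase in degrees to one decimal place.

∠[(j0.62)² + 9.83(j0.62) + 60.84] = ∠[60.456 + j6.0946] = 5.76°
∠G(j0.62) = −5.76° = -5.76°

-5.8°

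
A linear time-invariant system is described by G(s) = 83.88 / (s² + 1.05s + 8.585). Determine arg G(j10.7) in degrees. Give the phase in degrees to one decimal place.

∠[(j10.7)² + 1.05(j10.7) + 8.585] = ∠[-105.9 + j11.235] = 173.94°
∠G(j10.7) = −173.94° = -173.94°

-173.9°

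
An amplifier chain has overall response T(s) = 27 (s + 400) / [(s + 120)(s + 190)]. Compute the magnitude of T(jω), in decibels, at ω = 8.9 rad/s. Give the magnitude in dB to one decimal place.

-6.5 dB

|j8.9 + 400| = √(8.9² + 400²) = 400.1
|j8.9 + 120| = √(8.9² + 120²) = 120.3
|j8.9 + 190| = √(8.9² + 190²) = 190.2
|T(j8.9)| = 27 × 400.1 / (120.3 × 190.2) = 0.47199
20 log₁₀(0.47199) = -6.52 dB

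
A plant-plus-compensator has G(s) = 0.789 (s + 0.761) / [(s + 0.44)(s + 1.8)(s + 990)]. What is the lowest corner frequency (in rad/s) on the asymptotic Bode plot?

0.44 rad/s

Break frequencies occur at each pole and zero magnitude: 0.44 rad/s, 0.761 rad/s, 1.8 rad/s, 990 rad/s.
The lowest is 0.44 rad/s.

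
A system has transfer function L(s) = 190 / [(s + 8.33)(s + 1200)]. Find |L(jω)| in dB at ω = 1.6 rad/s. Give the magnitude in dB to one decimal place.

-34.6 dB

|j1.6 + 8.33| = √(1.6² + 8.33²) = 8.482
|j1.6 + 1200| = √(1.6² + 1200²) = 1200
|L(j1.6)| = 190 / (8.482 × 1200) = 0.018666
20 log₁₀(0.018666) = -34.58 dB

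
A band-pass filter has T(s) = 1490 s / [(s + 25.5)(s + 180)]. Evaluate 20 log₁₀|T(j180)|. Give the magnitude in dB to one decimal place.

15.3 dB

|j180| = 180
|j180 + 25.5| = √(180² + 25.5²) = 181.8
|j180 + 180| = √(180² + 180²) = 254.6
|T(j180)| = 1490 × 180 / (181.8 × 254.6) = 5.7954
20 log₁₀(5.7954) = 15.26 dB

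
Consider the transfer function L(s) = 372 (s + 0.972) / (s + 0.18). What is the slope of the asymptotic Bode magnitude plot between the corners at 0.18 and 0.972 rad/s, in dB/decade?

In this band the factors already past their corner are: pole at 0.18; net slope = -20 dB/decade.

-20 dB/decade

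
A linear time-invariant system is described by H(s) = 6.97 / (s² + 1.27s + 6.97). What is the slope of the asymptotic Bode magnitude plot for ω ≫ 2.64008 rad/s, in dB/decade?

With 0 zeros and 2 poles, the high-frequency asymptotic slope is 20 × (0 − 2) = -40 dB/decade.

-40 dB/decade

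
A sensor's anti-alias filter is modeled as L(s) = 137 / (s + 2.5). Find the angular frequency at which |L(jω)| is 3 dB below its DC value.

For a single-pole low-pass, the −3 dB point is at the pole: ω = 2.5 rad s⁻¹.

2.5 rad s⁻¹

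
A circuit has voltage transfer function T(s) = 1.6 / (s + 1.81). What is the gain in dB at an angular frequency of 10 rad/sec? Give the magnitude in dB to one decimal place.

-16.1 dB

|j10 + 1.81| = √(10² + 1.81²) = 10.16
|T(j10)| = 1.6 / 10.16 = 0.15744
20 log₁₀(0.15744) = -16.06 dB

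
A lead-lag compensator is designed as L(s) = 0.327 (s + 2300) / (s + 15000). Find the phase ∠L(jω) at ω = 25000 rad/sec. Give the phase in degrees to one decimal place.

∠(j25000 + 2300) = arctan(25000/2300) = 84.74°
∠(j25000 + 15000) = arctan(25000/15000) = 59.04°
∠L(j25000) = 84.74° − 59.04° = 25.71°

25.7°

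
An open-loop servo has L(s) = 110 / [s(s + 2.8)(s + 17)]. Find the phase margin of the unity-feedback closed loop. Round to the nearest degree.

49°

Gain crossover: |L(jω)| = 1 at ω ≈ 1.9 rad/s.
∠L(j1.9) = −90° − arctan(1.9/2.8) − arctan(1.9/17) ≈ -130.54°
PM = 180° + (-130.54°) = 49.46°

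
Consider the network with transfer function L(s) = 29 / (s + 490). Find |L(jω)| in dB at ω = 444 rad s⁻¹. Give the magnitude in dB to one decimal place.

-27.2 dB

|j444 + 490| = √(444² + 490²) = 661.2
|L(j444)| = 29 / 661.2 = 0.043857
20 log₁₀(0.043857) = -27.16 dB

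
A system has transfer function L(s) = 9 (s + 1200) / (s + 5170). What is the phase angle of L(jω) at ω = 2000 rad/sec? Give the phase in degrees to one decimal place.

∠(j2000 + 1200) = arctan(2000/1200) = 59.04°
∠(j2000 + 5170) = arctan(2000/5170) = 21.15°
∠L(j2000) = 59.04° − 21.15° = 37.89°

37.9 deg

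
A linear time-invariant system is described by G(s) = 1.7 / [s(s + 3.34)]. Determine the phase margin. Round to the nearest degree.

Gain crossover: |G(jω)| = 1 at ω ≈ 0.503 rad/sec.
∠G(j0.503) = −90° − arctan(0.503/3.34) ≈ -98.57°
PM = 180° + (-98.57°) = 81.43°

81°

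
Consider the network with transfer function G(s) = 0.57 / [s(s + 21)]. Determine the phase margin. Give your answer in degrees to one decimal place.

89.9°

Gain crossover: |G(jω)| = 1 at ω ≈ 0.0271 rad s⁻¹.
∠G(j0.0271) = −90° − arctan(0.0271/21) ≈ -90.07°
PM = 180° + (-90.07°) = 89.93°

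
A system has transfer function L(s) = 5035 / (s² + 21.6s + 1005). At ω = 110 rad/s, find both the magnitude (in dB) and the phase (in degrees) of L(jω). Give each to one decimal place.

|(j110)² + 21.6(j110) + 1005| = |-11095 + j2376| = 1.135e+04
|L(j110)| = 5035 / 1.135e+04 = 0.44375
20 log₁₀(0.44375) = -7.06 dB
∠[(j110)² + 21.6(j110) + 1005] = ∠[-11095 + j2376] = 167.91°
∠L(j110) = −167.91° = -167.91°

|L| = -7.1 dB, ∠L = -167.9°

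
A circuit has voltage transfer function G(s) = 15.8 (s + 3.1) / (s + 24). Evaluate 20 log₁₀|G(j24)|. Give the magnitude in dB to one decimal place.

21.0 dB

|j24 + 3.1| = √(24² + 3.1²) = 24.2
|j24 + 24| = √(24² + 24²) = 33.94
|G(j24)| = 15.8 × 24.2 / 33.94 = 11.265
20 log₁₀(11.265) = 21.03 dB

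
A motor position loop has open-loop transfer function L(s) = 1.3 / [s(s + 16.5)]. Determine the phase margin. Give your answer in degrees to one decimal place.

Gain crossover: |L(jω)| = 1 at ω ≈ 0.0788 rad/s.
∠L(j0.0788) = −90° − arctan(0.0788/16.5) ≈ -90.27°
PM = 180° + (-90.27°) = 89.73°

89.7°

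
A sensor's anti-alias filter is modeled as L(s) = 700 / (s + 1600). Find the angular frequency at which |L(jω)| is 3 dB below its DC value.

1600 rad/s

For a single-pole low-pass, the −3 dB point is at the pole: ω = 1600 rad/s.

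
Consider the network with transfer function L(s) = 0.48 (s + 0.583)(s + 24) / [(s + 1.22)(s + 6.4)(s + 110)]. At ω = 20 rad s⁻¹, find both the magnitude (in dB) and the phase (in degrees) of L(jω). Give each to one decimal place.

|L| = -43.9 dB, ∠L = -40.9°

|j20 + 0.583| = √(20² + 0.583²) = 20.01
|j20 + 24| = √(20² + 24²) = 31.24
|j20 + 1.22| = √(20² + 1.22²) = 20.04
|j20 + 6.4| = √(20² + 6.4²) = 21
|j20 + 110| = √(20² + 110²) = 111.8
|L(j20)| = 0.48 × 20.01 × 31.24 / (20.04 × 21 × 111.8) = 0.0063781
20 log₁₀(0.0063781) = -43.91 dB
∠(j20 + 0.583) = arctan(20/0.583) = 88.33°
∠(j20 + 24) = arctan(20/24) = 39.81°
∠(j20 + 1.22) = arctan(20/1.22) = 86.51°
∠(j20 + 6.4) = arctan(20/6.4) = 72.26°
∠(j20 + 110) = arctan(20/110) = 10.30°
∠L(j20) = 88.33° + 39.81° − (86.51° + 72.26° + 10.30°) = -40.93°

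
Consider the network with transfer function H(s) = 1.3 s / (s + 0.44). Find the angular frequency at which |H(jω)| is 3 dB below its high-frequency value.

0.44 rad/s

For a single-pole high-pass, the −3 dB point is at the pole: ω = 0.44 rad/s.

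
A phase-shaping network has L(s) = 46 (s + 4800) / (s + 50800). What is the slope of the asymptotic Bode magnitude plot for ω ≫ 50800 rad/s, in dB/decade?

0 dB/decade

With 1 zero and 1 pole, the high-frequency asymptotic slope is 20 × (1 − 1) = 0 dB/decade.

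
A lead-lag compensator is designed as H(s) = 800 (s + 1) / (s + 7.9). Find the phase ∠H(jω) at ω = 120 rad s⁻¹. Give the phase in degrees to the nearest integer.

∠(j120 + 1) = arctan(120/1) = 89.52°
∠(j120 + 7.9) = arctan(120/7.9) = 86.23°
∠H(j120) = 89.52° − 86.23° = 3.29°

3°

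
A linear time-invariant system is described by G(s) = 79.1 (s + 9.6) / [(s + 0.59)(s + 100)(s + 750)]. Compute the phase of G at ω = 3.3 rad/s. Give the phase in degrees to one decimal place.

-63.0 deg

∠(j3.3 + 9.6) = arctan(3.3/9.6) = 18.97°
∠(j3.3 + 0.59) = arctan(3.3/0.59) = 79.86°
∠(j3.3 + 100) = arctan(3.3/100) = 1.89°
∠(j3.3 + 750) = arctan(3.3/750) = 0.25°
∠G(j3.3) = 18.97° − (79.86° + 1.89° + 0.25°) = -63.04°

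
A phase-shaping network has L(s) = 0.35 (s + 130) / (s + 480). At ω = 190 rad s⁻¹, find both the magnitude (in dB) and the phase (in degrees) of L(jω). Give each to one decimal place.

|j190 + 130| = √(190² + 130²) = 230.2
|j190 + 480| = √(190² + 480²) = 516.2
|L(j190)| = 0.35 × 230.2 / 516.2 = 0.15608
20 log₁₀(0.15608) = -16.13 dB
∠(j190 + 130) = arctan(190/130) = 55.62°
∠(j190 + 480) = arctan(190/480) = 21.60°
∠L(j190) = 55.62° − 21.60° = 34.02°

|L| = -16.1 dB, ∠L = 34.0 deg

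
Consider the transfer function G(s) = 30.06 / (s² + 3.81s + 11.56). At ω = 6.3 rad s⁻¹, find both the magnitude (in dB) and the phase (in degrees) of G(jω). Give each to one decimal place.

|(j6.3)² + 3.81(j6.3) + 11.56| = |-28.13 + j24.003| = 36.98
|G(j6.3)| = 30.06 / 36.98 = 0.8129
20 log₁₀(0.8129) = -1.80 dB
∠[(j6.3)² + 3.81(j6.3) + 11.56] = ∠[-28.13 + j24.003] = 139.53°
∠G(j6.3) = −139.53° = -139.53°

|G| = -1.8 dB, ∠G = -139.5°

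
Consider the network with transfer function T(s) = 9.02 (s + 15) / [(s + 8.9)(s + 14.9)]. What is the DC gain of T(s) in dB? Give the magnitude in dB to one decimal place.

T(0) = 9.02 × 15 / (8.9 × 14.9) = 1.0203
20 log₁₀(1.0203) = 0.17 dB

0.2 dB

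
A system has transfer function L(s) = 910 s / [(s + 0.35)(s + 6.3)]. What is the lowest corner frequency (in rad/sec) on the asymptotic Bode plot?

Break frequencies occur at each pole and zero magnitude: 0.35 rad/sec, 6.3 rad/sec.
The lowest is 0.35 rad/sec.

0.35 rad/sec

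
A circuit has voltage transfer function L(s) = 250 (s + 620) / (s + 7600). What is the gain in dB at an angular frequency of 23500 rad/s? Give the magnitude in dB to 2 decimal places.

|j23500 + 620| = √(23500² + 620²) = 2.351e+04
|j23500 + 7600| = √(23500² + 7600²) = 2.47e+04
|L(j23500)| = 250 × 2.351e+04 / 2.47e+04 = 237.95
20 log₁₀(237.95) = 47.530 dB

47.53 dB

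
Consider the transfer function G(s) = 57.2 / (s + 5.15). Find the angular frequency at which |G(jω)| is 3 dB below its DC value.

5.15 rad/sec

For a single-pole low-pass, the −3 dB point is at the pole: ω = 5.15 rad/sec.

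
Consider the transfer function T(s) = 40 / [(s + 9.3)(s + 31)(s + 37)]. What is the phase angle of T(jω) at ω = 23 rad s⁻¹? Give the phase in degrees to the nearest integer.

-136°

∠(j23 + 9.3) = arctan(23/9.3) = 67.98°
∠(j23 + 31) = arctan(23/31) = 36.57°
∠(j23 + 37) = arctan(23/37) = 31.87°
∠T(j23) = − (67.98° + 36.57° + 31.87°) = -136.42°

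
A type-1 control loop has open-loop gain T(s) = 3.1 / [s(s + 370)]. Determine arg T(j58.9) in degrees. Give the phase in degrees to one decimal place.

∠(j58.9 + 370) = arctan(58.9/370) = 9.04°
∠(j58.9) = 90.00°
∠T(j58.9) = − (9.04° + 90.00°) = -99.04°

-99.0°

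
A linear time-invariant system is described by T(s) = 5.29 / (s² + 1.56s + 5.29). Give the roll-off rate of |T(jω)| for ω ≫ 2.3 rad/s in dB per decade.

-40 dB/decade

With 0 zeros and 2 poles, the high-frequency asymptotic slope is 20 × (0 − 2) = -40 dB/decade.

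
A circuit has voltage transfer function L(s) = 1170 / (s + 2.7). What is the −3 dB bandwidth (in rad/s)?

For a single-pole low-pass, the −3 dB point is at the pole: ω = 2.7 rad/s.

2.7 rad/s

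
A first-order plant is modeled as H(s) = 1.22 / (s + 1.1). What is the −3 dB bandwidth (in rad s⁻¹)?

1.1 rad s⁻¹

For a single-pole low-pass, the −3 dB point is at the pole: ω = 1.1 rad s⁻¹.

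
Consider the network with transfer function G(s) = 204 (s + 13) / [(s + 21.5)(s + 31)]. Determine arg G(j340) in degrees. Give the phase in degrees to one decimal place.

∠(j340 + 13) = arctan(340/13) = 87.81°
∠(j340 + 21.5) = arctan(340/21.5) = 86.38°
∠(j340 + 31) = arctan(340/31) = 84.79°
∠G(j340) = 87.81° − (86.38° + 84.79°) = -83.36°

-83.4°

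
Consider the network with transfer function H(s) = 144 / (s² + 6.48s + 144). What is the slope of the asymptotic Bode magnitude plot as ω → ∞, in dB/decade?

-40 dB/decade

With 0 zeros and 2 poles, the high-frequency asymptotic slope is 20 × (0 − 2) = -40 dB/decade.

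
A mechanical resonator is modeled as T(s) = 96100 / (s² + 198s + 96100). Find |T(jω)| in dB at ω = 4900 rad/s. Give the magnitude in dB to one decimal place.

|(j4900)² + 198(j4900) + 96100| = |-2.3914e+07 + j9.702e+05| = 2.393e+07
|T(j4900)| = 96100 / 2.393e+07 = 0.0040153
20 log₁₀(0.0040153) = -47.93 dB

-47.9 dB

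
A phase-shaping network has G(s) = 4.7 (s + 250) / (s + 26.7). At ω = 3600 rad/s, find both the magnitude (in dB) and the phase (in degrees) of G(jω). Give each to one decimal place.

|j3600 + 250| = √(3600² + 250²) = 3609
|j3600 + 26.7| = √(3600² + 26.7²) = 3600
|G(j3600)| = 4.7 × 3609 / 3600 = 4.7112
20 log₁₀(4.7112) = 13.46 dB
∠(j3600 + 250) = arctan(3600/250) = 86.03°
∠(j3600 + 26.7) = arctan(3600/26.7) = 89.58°
∠G(j3600) = 86.03° − 89.58° = -3.55°

|G| = 13.5 dB, ∠G = -3.5 deg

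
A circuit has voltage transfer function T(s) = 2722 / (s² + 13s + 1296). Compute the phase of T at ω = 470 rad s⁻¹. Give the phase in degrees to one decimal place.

-178.4°

∠[(j470)² + 13(j470) + 1296] = ∠[-2.196e+05 + j6110] = 178.41°
∠T(j470) = −178.41° = -178.41°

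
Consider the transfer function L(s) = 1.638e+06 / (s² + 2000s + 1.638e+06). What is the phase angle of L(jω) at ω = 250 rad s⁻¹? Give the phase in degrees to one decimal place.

∠[(j250)² + 2000(j250) + 1.638e+06] = ∠[1.5755e+06 + j5e+05] = 17.61°
∠L(j250) = −17.61° = -17.61°

-17.6°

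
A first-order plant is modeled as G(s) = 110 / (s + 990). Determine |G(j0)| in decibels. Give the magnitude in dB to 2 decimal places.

-19.08 dB

G(0) = 110 / 990 = 0.11111
20 log₁₀(0.11111) = -19.085 dB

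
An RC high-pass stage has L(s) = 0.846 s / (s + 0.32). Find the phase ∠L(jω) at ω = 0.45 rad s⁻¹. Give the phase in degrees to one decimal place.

∠(j0.45) = 90.00°
∠(j0.45 + 0.32) = arctan(0.45/0.32) = 54.58°
∠L(j0.45) = 90.00° − 54.58° = 35.42°

35.4 deg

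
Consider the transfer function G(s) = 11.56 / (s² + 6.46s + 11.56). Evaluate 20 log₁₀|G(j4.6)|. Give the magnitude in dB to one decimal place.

-8.6 dB

|(j4.6)² + 6.46(j4.6) + 11.56| = |-9.6 + j29.716| = 31.23
|G(j4.6)| = 11.56 / 31.23 = 0.37018
20 log₁₀(0.37018) = -8.63 dB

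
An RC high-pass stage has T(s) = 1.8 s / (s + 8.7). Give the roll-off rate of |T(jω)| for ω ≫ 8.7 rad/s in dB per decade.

0 dB/decade

With 1 zero and 1 pole, the high-frequency asymptotic slope is 20 × (1 − 1) = 0 dB/decade.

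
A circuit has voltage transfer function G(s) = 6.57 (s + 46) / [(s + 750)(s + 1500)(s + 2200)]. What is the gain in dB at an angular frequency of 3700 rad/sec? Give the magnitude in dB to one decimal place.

|j3700 + 46| = √(3700² + 46²) = 3700
|j3700 + 750| = √(3700² + 750²) = 3775
|j3700 + 1500| = √(3700² + 1500²) = 3992
|j3700 + 2200| = √(3700² + 2200²) = 4305
|G(j3700)| = 6.57 × 3700 / (3775 × 3992 × 4305) = 3.7469e-07
20 log₁₀(3.7469e-07) = -128.53 dB

-128.5 dB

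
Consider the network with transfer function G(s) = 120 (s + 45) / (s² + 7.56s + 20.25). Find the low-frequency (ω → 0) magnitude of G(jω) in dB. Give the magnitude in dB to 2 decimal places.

G(0) = 120 × 45 / 20.25 = 266.67
20 log₁₀(266.67) = 48.519 dB

48.52 dB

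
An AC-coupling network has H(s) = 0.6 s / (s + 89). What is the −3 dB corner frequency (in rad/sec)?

For a single-pole high-pass, the −3 dB point is at the pole: ω = 89 rad/sec.

89 rad/sec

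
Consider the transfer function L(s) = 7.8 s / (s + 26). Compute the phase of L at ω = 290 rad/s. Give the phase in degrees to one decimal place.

5.1°

∠(j290) = 90.00°
∠(j290 + 26) = arctan(290/26) = 84.88°
∠L(j290) = 90.00° − 84.88° = 5.12°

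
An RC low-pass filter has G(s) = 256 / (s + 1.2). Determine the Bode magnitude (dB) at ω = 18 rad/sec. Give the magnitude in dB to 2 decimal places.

23.04 dB

|j18 + 1.2| = √(18² + 1.2²) = 18.04
|G(j18)| = 256 / 18.04 = 14.191
20 log₁₀(14.191) = 23.040 dB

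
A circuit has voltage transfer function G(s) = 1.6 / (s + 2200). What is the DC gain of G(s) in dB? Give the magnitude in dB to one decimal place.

G(0) = 1.6 / 2200 = 0.00072727
20 log₁₀(0.00072727) = -62.77 dB

-62.8 dB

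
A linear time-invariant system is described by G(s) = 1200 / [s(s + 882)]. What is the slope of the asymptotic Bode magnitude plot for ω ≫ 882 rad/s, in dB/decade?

With 0 zeros and 2 poles, the high-frequency asymptotic slope is 20 × (0 − 2) = -40 dB/decade.

-40 dB/decade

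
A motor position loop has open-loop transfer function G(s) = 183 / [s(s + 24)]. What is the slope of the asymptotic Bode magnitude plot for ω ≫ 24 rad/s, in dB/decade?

-40 dB/decade

With 0 zeros and 2 poles, the high-frequency asymptotic slope is 20 × (0 − 2) = -40 dB/decade.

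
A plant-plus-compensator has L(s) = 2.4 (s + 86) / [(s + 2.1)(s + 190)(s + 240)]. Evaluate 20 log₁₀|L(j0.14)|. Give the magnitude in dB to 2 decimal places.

|j0.14 + 86| = √(0.14² + 86²) = 86
|j0.14 + 2.1| = √(0.14² + 2.1²) = 2.105
|j0.14 + 190| = √(0.14² + 190²) = 190
|j0.14 + 240| = √(0.14² + 240²) = 240
|L(j0.14)| = 2.4 × 86 / (2.105 × 190 × 240) = 0.0021506
20 log₁₀(0.0021506) = -53.349 dB

-53.35 dB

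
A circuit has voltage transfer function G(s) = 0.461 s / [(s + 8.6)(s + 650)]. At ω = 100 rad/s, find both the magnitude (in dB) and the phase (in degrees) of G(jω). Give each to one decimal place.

|G| = -63.1 dB, ∠G = -3.8°

|j100| = 100
|j100 + 8.6| = √(100² + 8.6²) = 100.4
|j100 + 650| = √(100² + 650²) = 657.6
|G(j100)| = 0.461 × 100 / (100.4 × 657.6) = 0.00069841
20 log₁₀(0.00069841) = -63.12 dB
∠(j100) = 90.00°
∠(j100 + 8.6) = arctan(100/8.6) = 85.08°
∠(j100 + 650) = arctan(100/650) = 8.75°
∠G(j100) = 90.00° − (85.08° + 8.75°) = -3.83°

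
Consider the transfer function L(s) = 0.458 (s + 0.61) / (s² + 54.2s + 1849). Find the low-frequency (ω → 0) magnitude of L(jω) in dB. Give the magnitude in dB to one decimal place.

-76.4 dB

L(0) = 0.458 × 0.61 / 1849 = 0.0001511
20 log₁₀(0.0001511) = -76.41 dB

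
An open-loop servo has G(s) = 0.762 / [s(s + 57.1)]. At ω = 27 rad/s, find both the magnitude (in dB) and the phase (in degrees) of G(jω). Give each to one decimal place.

|j27 + 57.1| = √(27² + 57.1²) = 63.16
|j27| = 27
|G(j27)| = 0.762 / (63.16 × 27) = 0.00044682
20 log₁₀(0.00044682) = -67.00 dB
∠(j27 + 57.1) = arctan(27/57.1) = 25.31°
∠(j27) = 90.00°
∠G(j27) = − (25.31° + 90.00°) = -115.31°

|G| = -67.0 dB, ∠G = -115.3 deg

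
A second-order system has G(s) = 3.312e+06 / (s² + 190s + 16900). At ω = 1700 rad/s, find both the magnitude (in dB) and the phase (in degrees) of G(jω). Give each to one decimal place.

|G| = 1.2 dB, ∠G = -173.6°

|(j1700)² + 190(j1700) + 16900| = |-2.8731e+06 + j3.23e+05| = 2.891e+06
|G(j1700)| = 3.312e+06 / 2.891e+06 = 1.1455
20 log₁₀(1.1455) = 1.18 dB
∠[(j1700)² + 190(j1700) + 16900] = ∠[-2.8731e+06 + j3.23e+05] = 173.59°
∠G(j1700) = −173.59° = -173.59°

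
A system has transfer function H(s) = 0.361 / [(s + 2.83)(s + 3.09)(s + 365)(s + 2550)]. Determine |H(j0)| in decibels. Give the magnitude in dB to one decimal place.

H(0) = 0.361 / (2.83 × 3.09 × 365 × 2550) = 4.4354e-08
20 log₁₀(4.4354e-08) = -147.06 dB

-147.1 dB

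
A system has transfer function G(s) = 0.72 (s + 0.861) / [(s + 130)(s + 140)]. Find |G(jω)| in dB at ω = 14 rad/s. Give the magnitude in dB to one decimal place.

-65.2 dB

|j14 + 0.861| = √(14² + 0.861²) = 14.03
|j14 + 130| = √(14² + 130²) = 130.8
|j14 + 140| = √(14² + 140²) = 140.7
|G(j14)| = 0.72 × 14.03 / (130.8 × 140.7) = 0.00054896
20 log₁₀(0.00054896) = -65.21 dB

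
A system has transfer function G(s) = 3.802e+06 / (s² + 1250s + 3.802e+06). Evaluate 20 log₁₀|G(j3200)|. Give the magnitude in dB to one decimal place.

|(j3200)² + 1250(j3200) + 3.802e+06| = |-6.438e+06 + j4e+06| = 7.579e+06
|G(j3200)| = 3.802e+06 / 7.579e+06 = 0.50162
20 log₁₀(0.50162) = -5.99 dB

-6.0 dB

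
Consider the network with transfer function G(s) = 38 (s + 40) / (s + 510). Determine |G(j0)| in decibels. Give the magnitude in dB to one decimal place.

G(0) = 38 × 40 / 510 = 2.9804
20 log₁₀(2.9804) = 9.49 dB

9.5 dB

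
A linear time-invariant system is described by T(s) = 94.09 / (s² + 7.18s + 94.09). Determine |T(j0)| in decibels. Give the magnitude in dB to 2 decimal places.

T(0) = 94.09 / 94.09 = 1
20 log₁₀(1) = 0.000 dB

0.00 dB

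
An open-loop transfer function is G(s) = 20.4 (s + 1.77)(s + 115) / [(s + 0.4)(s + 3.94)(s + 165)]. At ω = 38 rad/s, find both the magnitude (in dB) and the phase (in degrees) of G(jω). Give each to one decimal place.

|G| = -8.4 dB, ∠G = -80.8 deg

|j38 + 1.77| = √(38² + 1.77²) = 38.04
|j38 + 115| = √(38² + 115²) = 121.1
|j38 + 0.4| = √(38² + 0.4²) = 38
|j38 + 3.94| = √(38² + 3.94²) = 38.2
|j38 + 165| = √(38² + 165²) = 169.3
|G(j38)| = 20.4 × 38.04 × 121.1 / (38 × 38.2 × 169.3) = 0.38235
20 log₁₀(0.38235) = -8.35 dB
∠(j38 + 1.77) = arctan(38/1.77) = 87.33°
∠(j38 + 115) = arctan(38/115) = 18.29°
∠(j38 + 0.4) = arctan(38/0.4) = 89.40°
∠(j38 + 3.94) = arctan(38/3.94) = 84.08°
∠(j38 + 165) = arctan(38/165) = 12.97°
∠G(j38) = 87.33° + 18.29° − (89.40° + 84.08° + 12.97°) = -80.83°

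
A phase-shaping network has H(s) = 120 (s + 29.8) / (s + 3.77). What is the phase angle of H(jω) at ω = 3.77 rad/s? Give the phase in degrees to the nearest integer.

-38 deg

∠(j3.77 + 29.8) = arctan(3.77/29.8) = 7.21°
∠(j3.77 + 3.77) = arctan(3.77/3.77) = 45.00°
∠H(j3.77) = 7.21° − 45.00° = -37.79°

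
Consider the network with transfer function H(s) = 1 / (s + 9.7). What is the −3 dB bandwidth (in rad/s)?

9.7 rad/s

For a single-pole low-pass, the −3 dB point is at the pole: ω = 9.7 rad/s.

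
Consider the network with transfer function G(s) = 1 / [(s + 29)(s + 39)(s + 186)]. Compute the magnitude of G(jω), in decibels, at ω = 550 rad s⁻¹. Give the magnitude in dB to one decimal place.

|j550 + 29| = √(550² + 29²) = 550.8
|j550 + 39| = √(550² + 39²) = 551.4
|j550 + 186| = √(550² + 186²) = 580.6
|G(j550)| = 1 / (550.8 × 551.4 × 580.6) = 5.6716e-09
20 log₁₀(5.6716e-09) = -164.93 dB

-164.9 dB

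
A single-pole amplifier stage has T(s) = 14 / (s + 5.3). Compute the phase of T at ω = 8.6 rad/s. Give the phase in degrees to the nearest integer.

-58°

∠(j8.6 + 5.3) = arctan(8.6/5.3) = 58.36°
∠T(j8.6) = −58.36° = -58.36°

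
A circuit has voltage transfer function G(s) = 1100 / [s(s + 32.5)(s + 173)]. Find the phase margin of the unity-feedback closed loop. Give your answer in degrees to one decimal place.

Gain crossover: |G(jω)| = 1 at ω ≈ 0.196 rad/s.
∠G(j0.196) = −90° − arctan(0.196/32.5) − arctan(0.196/173) ≈ -90.41°
PM = 180° + (-90.41°) = 89.59°

89.6°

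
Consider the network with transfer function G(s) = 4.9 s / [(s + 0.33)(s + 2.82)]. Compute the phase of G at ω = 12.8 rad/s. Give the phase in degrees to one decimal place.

-76.1°

∠(j12.8) = 90.00°
∠(j12.8 + 0.33) = arctan(12.8/0.33) = 88.52°
∠(j12.8 + 2.82) = arctan(12.8/2.82) = 77.58°
∠G(j12.8) = 90.00° − (88.52° + 77.58°) = -76.10°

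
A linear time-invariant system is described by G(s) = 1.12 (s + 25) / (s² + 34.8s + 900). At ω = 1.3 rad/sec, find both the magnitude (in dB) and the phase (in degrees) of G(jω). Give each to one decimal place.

|G| = -30.1 dB, ∠G = 0.1°

|j1.3 + 25| = √(1.3² + 25²) = 25.03
|(j1.3)² + 34.8(j1.3) + 900| = |898.31 + j45.24| = 899.4
|G(j1.3)| = 1.12 × 25.03 / 899.4 = 0.031172
20 log₁₀(0.031172) = -30.12 dB
∠(j1.3 + 25) = arctan(1.3/25) = 2.98°
∠[(j1.3)² + 34.8(j1.3) + 900] = ∠[898.31 + j45.24] = 2.88°
∠G(j1.3) = 2.98° − 2.88° = 0.09°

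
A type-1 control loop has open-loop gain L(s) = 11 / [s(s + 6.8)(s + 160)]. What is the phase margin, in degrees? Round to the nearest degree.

90°

Gain crossover: |L(jω)| = 1 at ω ≈ 0.0101 rad s⁻¹.
∠L(j0.0101) = −90° − arctan(0.0101/6.8) − arctan(0.0101/160) ≈ -90.09°
PM = 180° + (-90.09°) = 89.91°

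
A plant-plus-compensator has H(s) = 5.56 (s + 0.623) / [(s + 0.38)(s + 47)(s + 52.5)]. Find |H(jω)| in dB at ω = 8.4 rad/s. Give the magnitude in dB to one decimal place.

|j8.4 + 0.623| = √(8.4² + 0.623²) = 8.423
|j8.4 + 0.38| = √(8.4² + 0.38²) = 8.409
|j8.4 + 47| = √(8.4² + 47²) = 47.74
|j8.4 + 52.5| = √(8.4² + 52.5²) = 53.17
|H(j8.4)| = 5.56 × 8.423 / (8.409 × 47.74 × 53.17) = 0.0021941
20 log₁₀(0.0021941) = -53.18 dB

-53.2 dB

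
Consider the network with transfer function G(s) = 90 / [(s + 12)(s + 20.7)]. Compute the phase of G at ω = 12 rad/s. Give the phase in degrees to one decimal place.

-75.1°

∠(j12 + 12) = arctan(12/12) = 45.00°
∠(j12 + 20.7) = arctan(12/20.7) = 30.10°
∠G(j12) = − (45.00° + 30.10°) = -75.10°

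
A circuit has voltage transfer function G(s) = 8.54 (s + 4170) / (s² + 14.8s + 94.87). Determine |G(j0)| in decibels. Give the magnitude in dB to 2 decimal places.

51.49 dB

G(0) = 8.54 × 4170 / 94.87 = 375.37
20 log₁₀(375.37) = 51.489 dB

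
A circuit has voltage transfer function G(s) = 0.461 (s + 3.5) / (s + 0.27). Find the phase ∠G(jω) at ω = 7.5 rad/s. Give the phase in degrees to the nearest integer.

-23°

∠(j7.5 + 3.5) = arctan(7.5/3.5) = 64.98°
∠(j7.5 + 0.27) = arctan(7.5/0.27) = 87.94°
∠G(j7.5) = 64.98° − 87.94° = -22.96°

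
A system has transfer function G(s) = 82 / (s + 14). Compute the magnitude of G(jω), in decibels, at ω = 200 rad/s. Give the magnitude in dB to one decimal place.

|j200 + 14| = √(200² + 14²) = 200.5
|G(j200)| = 82 / 200.5 = 0.409
20 log₁₀(0.409) = -7.77 dB

-7.8 dB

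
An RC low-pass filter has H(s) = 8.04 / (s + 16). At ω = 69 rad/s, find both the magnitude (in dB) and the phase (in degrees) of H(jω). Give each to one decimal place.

|j69 + 16| = √(69² + 16²) = 70.83
|H(j69)| = 8.04 / 70.83 = 0.11351
20 log₁₀(0.11351) = -18.90 dB
∠(j69 + 16) = arctan(69/16) = 76.94°
∠H(j69) = −76.94° = -76.94°

|H| = -18.9 dB, ∠H = -76.9°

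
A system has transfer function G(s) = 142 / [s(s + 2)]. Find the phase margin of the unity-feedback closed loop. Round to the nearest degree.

Gain crossover: |G(jω)| = 1 at ω ≈ 11.8 rad/sec.
∠G(j11.8) = −90° − arctan(11.8/2) ≈ -170.41°
PM = 180° + (-170.41°) = 9.59°

10 deg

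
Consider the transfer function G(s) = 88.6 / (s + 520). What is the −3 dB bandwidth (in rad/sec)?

520 rad/sec

For a single-pole low-pass, the −3 dB point is at the pole: ω = 520 rad/sec.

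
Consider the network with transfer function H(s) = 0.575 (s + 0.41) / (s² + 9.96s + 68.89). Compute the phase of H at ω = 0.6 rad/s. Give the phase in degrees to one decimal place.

∠(j0.6 + 0.41) = arctan(0.6/0.41) = 55.65°
∠[(j0.6)² + 9.96(j0.6) + 68.89] = ∠[68.53 + j5.976] = 4.98°
∠H(j0.6) = 55.65° − 4.98° = 50.67°

50.7°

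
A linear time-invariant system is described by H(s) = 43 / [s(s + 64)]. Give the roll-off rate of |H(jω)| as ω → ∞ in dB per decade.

-40 dB/decade

With 0 zeros and 2 poles, the high-frequency asymptotic slope is 20 × (0 − 2) = -40 dB/decade.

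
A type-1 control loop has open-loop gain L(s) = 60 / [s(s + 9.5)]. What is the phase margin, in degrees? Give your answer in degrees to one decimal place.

60.1°

Gain crossover: |L(jω)| = 1 at ω ≈ 5.47 rad/s.
∠L(j5.47) = −90° − arctan(5.47/9.5) ≈ -119.94°
PM = 180° + (-119.94°) = 60.06°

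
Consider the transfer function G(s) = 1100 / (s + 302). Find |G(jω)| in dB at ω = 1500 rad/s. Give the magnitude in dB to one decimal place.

|j1500 + 302| = √(1500² + 302²) = 1530
|G(j1500)| = 1100 / 1530 = 0.71891
20 log₁₀(0.71891) = -2.87 dB

-2.9 dB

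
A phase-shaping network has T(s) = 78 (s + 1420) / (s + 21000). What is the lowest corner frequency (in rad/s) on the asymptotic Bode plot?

Break frequencies occur at each pole and zero magnitude: 1420 rad/s, 21000 rad/s.
The lowest is 1420 rad/s.

1420 rad/s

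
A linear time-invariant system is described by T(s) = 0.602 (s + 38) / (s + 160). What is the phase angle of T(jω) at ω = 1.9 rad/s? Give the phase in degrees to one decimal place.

2.2°

∠(j1.9 + 38) = arctan(1.9/38) = 2.86°
∠(j1.9 + 160) = arctan(1.9/160) = 0.68°
∠T(j1.9) = 2.86° − 0.68° = 2.18°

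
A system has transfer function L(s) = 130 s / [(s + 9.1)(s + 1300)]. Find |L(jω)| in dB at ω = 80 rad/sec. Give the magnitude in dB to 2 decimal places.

|j80| = 80
|j80 + 9.1| = √(80² + 9.1²) = 80.52
|j80 + 1300| = √(80² + 1300²) = 1302
|L(j80)| = 130 × 80 / (80.52 × 1302) = 0.099172
20 log₁₀(0.099172) = -20.072 dB

-20.07 dB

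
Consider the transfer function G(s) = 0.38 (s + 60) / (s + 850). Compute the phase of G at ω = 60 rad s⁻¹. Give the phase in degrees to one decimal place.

∠(j60 + 60) = arctan(60/60) = 45.00°
∠(j60 + 850) = arctan(60/850) = 4.04°
∠G(j60) = 45.00° − 4.04° = 40.96°

41.0°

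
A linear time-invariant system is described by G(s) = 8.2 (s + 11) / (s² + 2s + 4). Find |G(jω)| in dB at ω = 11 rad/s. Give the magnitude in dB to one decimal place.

|j11 + 11| = √(11² + 11²) = 15.56
|(j11)² + 2(j11) + 4| = |-117 + j22| = 119.1
|G(j11)| = 8.2 × 15.56 / 119.1 = 1.0715
20 log₁₀(1.0715) = 0.60 dB

0.6 dB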